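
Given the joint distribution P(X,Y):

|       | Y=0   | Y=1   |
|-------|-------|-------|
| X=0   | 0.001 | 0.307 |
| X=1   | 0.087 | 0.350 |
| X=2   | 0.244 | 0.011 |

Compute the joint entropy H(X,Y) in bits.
1.9377 bits

H(X,Y) = -Σ_{x,y} P(x,y) log₂ P(x,y). Per-cell terms -P(x,y)·log₂P(x,y):
  X=0: 0.00997, 0.52303
  X=1: 0.30649, 0.53010
  X=2: 0.49655, 0.07157
Sum of the 6 terms: H(X,Y) = 1.9377 bits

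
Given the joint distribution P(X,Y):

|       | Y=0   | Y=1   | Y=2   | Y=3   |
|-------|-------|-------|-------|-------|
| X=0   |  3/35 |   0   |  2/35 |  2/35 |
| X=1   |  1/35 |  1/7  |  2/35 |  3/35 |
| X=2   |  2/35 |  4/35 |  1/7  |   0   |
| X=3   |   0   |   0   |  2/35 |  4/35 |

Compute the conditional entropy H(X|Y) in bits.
1.4827 bits

H(X|Y) = H(X,Y) - H(Y)

H(X,Y) = -Σ_{x,y} P(x,y) log₂ P(x,y). Per-cell terms -P(x,y)·log₂P(x,y):
  X=0: 0.30380, 0.00000, 0.23596, 0.23596
  X=1: 0.14655, 0.40105, 0.23596, 0.30380
  X=2: 0.23596, 0.35763, 0.40105, 0.00000
  X=3: 0.00000, 0.00000, 0.23596, 0.35763
  (cells with P = 0 contribute 0)
Sum of the 16 terms: H(X,Y) = 3.4513 bits

Marginal of Y (column sums):
  P(Y=0) = 3/35 + 1/35 + 2/35 + 0 = 6/35
  P(Y=1) = 0 + 1/7 + 4/35 + 0 = 9/35
  P(Y=2) = 2/35 + 2/35 + 1/7 + 2/35 = 11/35
  P(Y=3) = 2/35 + 3/35 + 0 + 4/35 = 9/35
H(Y) = -[(6/35)·log₂(6/35) + (9/35)·log₂(9/35) + (11/35)·log₂(11/35) + (9/35)·log₂(9/35)]
  = 0.43617 + 0.50383 + 0.52481 + 0.50383 = 1.9686 bits

H(X|Y) = H(X,Y) - H(Y) = 3.4513 - 1.9686 = 1.4827 bits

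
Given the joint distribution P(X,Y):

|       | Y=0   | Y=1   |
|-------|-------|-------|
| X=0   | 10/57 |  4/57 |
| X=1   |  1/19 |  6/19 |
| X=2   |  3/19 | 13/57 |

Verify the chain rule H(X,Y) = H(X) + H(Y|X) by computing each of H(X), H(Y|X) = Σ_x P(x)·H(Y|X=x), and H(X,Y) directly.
H(X) = 1.5583 bits, H(Y|X) = 0.8067 bits, H(X,Y) = 2.3650 bits

Marginal of X (row sums):
  P(X=0) = 10/57 + 4/57 = 14/57
  P(X=1) = 1/19 + 6/19 = 7/19
  P(X=2) = 3/19 + 13/57 = 22/57
H(X) = -[(14/57)·log₂(14/57) + (7/19)·log₂(7/19) + (22/57)·log₂(22/57)]
  = 0.4975 + 0.5307 + 0.5301 = 1.5583 bits

H(Y|X) = Σ_x P(x)·H(Y|X=x):
  X=0: P(X=0) = 14/57, P(Y|X=0) = (5/7, 2/7) → H(Y|X=0) = 0.8631
  X=1: P(X=1) = 7/19, P(Y|X=1) = (1/7, 6/7) → H(Y|X=1) = 0.5917
  X=2: P(X=2) = 22/57, P(Y|X=2) = (9/22, 13/22) → H(Y|X=2) = 0.9760
H(Y|X) = (14/57)·0.8631 + (7/19)·0.5917 + (22/57)·0.9760 = 0.8067 bits

H(X,Y) = -Σ_{x,y} P(x,y) log₂ P(x,y). Per-cell terms -P(x,y)·log₂P(x,y):
  X=0: 0.4405, 0.2690
  X=1: 0.2236, 0.5251
  X=2: 0.4205, 0.4863
Sum of the 6 terms: H(X,Y) = 2.3650 bits

Chain rule check:
  H(X) + H(Y|X) = 1.5583 + 0.8067 = 2.3650 bits
  H(X,Y) = 2.3650 bits
✓ Chain rule verified.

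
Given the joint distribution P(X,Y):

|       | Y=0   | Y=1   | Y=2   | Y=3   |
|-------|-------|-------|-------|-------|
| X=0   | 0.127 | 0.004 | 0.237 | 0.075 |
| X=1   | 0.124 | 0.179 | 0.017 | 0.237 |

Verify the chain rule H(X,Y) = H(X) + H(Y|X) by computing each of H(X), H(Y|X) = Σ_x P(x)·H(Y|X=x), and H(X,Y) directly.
H(X) = 0.9906 bits, H(Y|X) = 1.6018 bits, H(X,Y) = 2.5924 bits

Marginal of X (row sums):
  P(X=0) = 0.127 + 0.004 + 0.237 + 0.075 = 0.443
  P(X=1) = 0.124 + 0.179 + 0.017 + 0.237 = 0.557
H(X) = -[0.443·log₂(0.443) + 0.557·log₂(0.557)]
  = 0.52036 + 0.47025 = 0.9906 bits

H(Y|X) = Σ_x P(x)·H(Y|X=x):
  X=0: P(X=0) = 0.443, P(Y|X=0) = (127/443, 4/443, 237/443, 75/443) → H(Y|X=0) = 1.49465
  X=1: P(X=1) = 0.557, P(Y|X=1) = (124/557, 179/557, 17/557, 237/557) → H(Y|X=1) = 1.68699
H(Y|X) = 0.443·1.49465 + 0.557·1.68699 = 1.6018 bits

H(X,Y) = -Σ_{x,y} P(x,y) log₂ P(x,y). Per-cell terms -P(x,y)·log₂P(x,y):
  X=0: 0.37809, 0.03186, 0.49226, 0.28027
  X=1: 0.37344, 0.44427, 0.09993, 0.49226
Sum of the 8 terms: H(X,Y) = 2.5924 bits

Chain rule check:
  H(X) + H(Y|X) = 0.9906 + 1.6018 = 2.5924 bits
  H(X,Y) = 2.5924 bits
✓ Chain rule verified.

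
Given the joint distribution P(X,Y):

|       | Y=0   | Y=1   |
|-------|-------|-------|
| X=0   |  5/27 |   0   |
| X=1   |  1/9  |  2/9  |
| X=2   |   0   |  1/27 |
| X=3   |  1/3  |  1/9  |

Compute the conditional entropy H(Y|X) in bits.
0.6667 bits

H(Y|X) = H(X,Y) - H(X)

H(X,Y) = -Σ_{x,y} P(x,y) log₂ P(x,y). Per-cell terms -P(x,y)·log₂P(x,y):
  X=0: 0.450548, 0.000000
  X=1: 0.352214, 0.482206
  X=2: 0.000000, 0.176107
  X=3: 0.528321, 0.352214
  (cells with P = 0 contribute 0)
Sum of the 8 terms: H(X,Y) = 2.34161 bits

Marginal of X (row sums):
  P(X=0) = 5/27 + 0 = 5/27
  P(X=1) = 1/9 + 2/9 = 1/3
  P(X=2) = 0 + 1/27 = 1/27
  P(X=3) = 1/3 + 1/9 = 4/9
H(X) = -[(5/27)·log₂(5/27) + (1/3)·log₂(1/3) + (1/27)·log₂(1/27) + (4/9)·log₂(4/9)]
  = 0.450548 + 0.528321 + 0.176107 + 0.519967 = 1.67494 bits

H(Y|X) = H(X,Y) - H(X) = 2.34161 - 1.67494 = 0.6667 bits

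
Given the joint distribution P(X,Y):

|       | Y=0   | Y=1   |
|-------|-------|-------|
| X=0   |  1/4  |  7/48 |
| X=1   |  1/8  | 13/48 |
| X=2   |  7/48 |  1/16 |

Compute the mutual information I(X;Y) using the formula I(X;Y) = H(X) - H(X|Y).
0.0832 bits

I(X;Y) = H(X) - H(X|Y)

Marginal of X (row sums):
  P(X=0) = 1/4 + 7/48 = 19/48
  P(X=1) = 1/8 + 13/48 = 19/48
  P(X=2) = 7/48 + 1/16 = 5/24
H(X) = -[(19/48)·log₂(19/48) + (19/48)·log₂(19/48) + (5/24)·log₂(5/24)]
  = 0.52924 + 0.52924 + 0.47147 = 1.52995 bits

Marginal of Y (column sums):
  P(Y=0) = 1/4 + 1/8 + 7/48 = 25/48
  P(Y=1) = 7/48 + 13/48 + 1/16 = 23/48
H(X|Y) = Σ_y P(y)·H(X|Y=y):
  Y=0: P(Y=0) = 25/48, P(X|Y=0) = (12/25, 6/25, 7/25) → H(X|Y=0) = 1.51662
  Y=1: P(Y=1) = 23/48, P(X|Y=1) = (7/23, 13/23, 3/23) → H(X|Y=1) = 1.37086
H(X|Y) = (25/48)·1.51662 + (23/48)·1.37086 = 1.44678 bits

I(X;Y) = H(X) - H(X|Y) = 1.52995 - 1.44678 = 0.0832 bits

Cross-check via I(X;Y) = H(X) + H(Y) - H(X,Y): computing H(Y) from the column sums and H(X,Y) from the 6 cells in the same way gives H(Y) = 0.99875 bits and H(X,Y) = 2.44553 bits, so
I(X;Y) = 1.52995 + 0.99875 - 2.44553 = 0.0832 bits ✓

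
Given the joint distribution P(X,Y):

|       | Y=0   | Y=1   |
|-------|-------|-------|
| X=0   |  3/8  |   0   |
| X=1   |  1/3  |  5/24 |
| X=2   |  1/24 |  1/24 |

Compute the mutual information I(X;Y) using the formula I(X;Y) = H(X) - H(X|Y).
0.2073 bits

I(X;Y) = H(X) - H(X|Y)

Marginal of X (row sums):
  P(X=0) = 3/8 + 0 = 3/8
  P(X=1) = 1/3 + 5/24 = 13/24
  P(X=2) = 1/24 + 1/24 = 1/12
H(X) = -[(3/8)·log₂(3/8) + (13/24)·log₂(13/24) + (1/12)·log₂(1/12)]
  = 0.53064 + 0.47912 + 0.29875 = 1.3085 bits

Marginal of Y (column sums):
  P(Y=0) = 3/8 + 1/3 + 1/24 = 3/4
  P(Y=1) = 0 + 5/24 + 1/24 = 1/4
H(X|Y) = Σ_y P(y)·H(X|Y=y):
  Y=0: P(Y=0) = 3/4, P(X|Y=0) = (1/2, 4/9, 1/18) → H(X|Y=0) = 1.25163
  Y=1: P(Y=1) = 1/4, P(X|Y=1) = (0, 5/6, 1/6) → H(X|Y=1) = 0.65002
H(X|Y) = (3/4)·1.25163 + (1/4)·0.65002 = 1.1012 bits

I(X;Y) = H(X) - H(X|Y) = 1.3085 - 1.1012 = 0.2073 bits

Cross-check via I(X;Y) = H(X) + H(Y) - H(X,Y): computing H(Y) from the column sums and H(X,Y) from the 6 cells in the same way gives H(Y) = 0.8113 bits and H(X,Y) = 1.9125 bits, so
I(X;Y) = 1.3085 + 0.8113 - 1.9125 = 0.2073 bits ✓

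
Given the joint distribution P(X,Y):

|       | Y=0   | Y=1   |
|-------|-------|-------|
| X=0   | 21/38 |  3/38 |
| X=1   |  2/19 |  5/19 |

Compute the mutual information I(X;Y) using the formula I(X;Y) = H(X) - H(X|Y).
0.2655 bits

I(X;Y) = H(X) - H(X|Y)

Marginal of X (row sums):
  P(X=0) = 21/38 + 3/38 = 12/19
  P(X=1) = 2/19 + 5/19 = 7/19
H(X) = -[(12/19)·log₂(12/19) + (7/19)·log₂(7/19)]
  = 0.41871 + 0.53074 = 0.94945 bits

Marginal of Y (column sums):
  P(Y=0) = 21/38 + 2/19 = 25/38
  P(Y=1) = 3/38 + 5/19 = 13/38
H(X|Y) = Σ_y P(y)·H(X|Y=y):
  Y=0: P(Y=0) = 25/38, P(X|Y=0) = (21/25, 4/25) → H(X|Y=0) = 0.63431
  Y=1: P(Y=1) = 13/38, P(X|Y=1) = (3/13, 10/13) → H(X|Y=1) = 0.77935
H(X|Y) = (25/38)·0.63431 + (13/38)·0.77935 = 0.68393 bits

I(X;Y) = H(X) - H(X|Y) = 0.94945 - 0.68393 = 0.2655 bits

Cross-check via I(X;Y) = H(X) + H(Y) - H(X,Y): computing H(Y) from the column sums and H(X,Y) from the 4 cells in the same way gives H(Y) = 0.92682 bits and H(X,Y) = 1.61075 bits, so
I(X;Y) = 0.94945 + 0.92682 - 1.61075 = 0.2655 bits ✓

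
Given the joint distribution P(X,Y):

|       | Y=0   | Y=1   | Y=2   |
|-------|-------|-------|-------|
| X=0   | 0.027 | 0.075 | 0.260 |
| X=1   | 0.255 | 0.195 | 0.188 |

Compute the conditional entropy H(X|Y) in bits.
0.7982 bits

H(X|Y) = H(X,Y) - H(Y)

H(X,Y) = -Σ_{x,y} P(x,y) log₂ P(x,y). Per-cell terms -P(x,y)·log₂P(x,y):
  X=0: 0.1407, 0.2803, 0.5053
  X=1: 0.5027, 0.4599, 0.4533
Sum of the 6 terms: H(X,Y) = 2.3422 bits

Marginal of Y (column sums):
  P(Y=0) = 0.027 + 0.255 = 0.282
  P(Y=1) = 0.075 + 0.195 = 0.270
  P(Y=2) = 0.260 + 0.188 = 0.448
H(Y) = -[0.282·log₂(0.282) + 0.270·log₂(0.270) + 0.448·log₂(0.448)]
  = 0.5150 + 0.5100 + 0.5190 = 1.5440 bits

H(X|Y) = H(X,Y) - H(Y) = 2.3422 - 1.5440 = 0.7982 bits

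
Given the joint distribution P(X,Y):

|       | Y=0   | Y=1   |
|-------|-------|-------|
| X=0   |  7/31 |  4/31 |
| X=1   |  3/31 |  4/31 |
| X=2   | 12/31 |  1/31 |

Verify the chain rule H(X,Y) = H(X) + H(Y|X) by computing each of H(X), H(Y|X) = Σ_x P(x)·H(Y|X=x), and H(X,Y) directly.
H(X) = 1.5409 bits, H(Y|X) = 0.7221 bits, H(X,Y) = 2.2630 bits

Marginal of X (row sums):
  P(X=0) = 7/31 + 4/31 = 11/31
  P(X=1) = 3/31 + 4/31 = 7/31
  P(X=2) = 12/31 + 1/31 = 13/31
H(X) = -[(11/31)·log₂(11/31) + (7/31)·log₂(7/31) + (13/31)·log₂(13/31)]
  = 0.53040 + 0.48477 + 0.52577 = 1.5409 bits

H(Y|X) = Σ_x P(x)·H(Y|X=x):
  X=0: P(X=0) = 11/31, P(Y|X=0) = (7/11, 4/11) → H(Y|X=0) = 0.94566
  X=1: P(X=1) = 7/31, P(Y|X=1) = (3/7, 4/7) → H(Y|X=1) = 0.98523
  X=2: P(X=2) = 13/31, P(Y|X=2) = (12/13, 1/13) → H(Y|X=2) = 0.39124
H(Y|X) = (11/31)·0.94566 + (7/31)·0.98523 + (13/31)·0.39124 = 0.7221 bits

H(X,Y) = -Σ_{x,y} P(x,y) log₂ P(x,y). Per-cell terms -P(x,y)·log₂P(x,y):
  X=0: 0.48477, 0.38119
  X=1: 0.32605, 0.38119
  X=2: 0.53003, 0.15981
Sum of the 6 terms: H(X,Y) = 2.2630 bits

Chain rule check:
  H(X) + H(Y|X) = 1.5409 + 0.7221 = 2.2630 bits
  H(X,Y) = 2.2630 bits
✓ Chain rule verified.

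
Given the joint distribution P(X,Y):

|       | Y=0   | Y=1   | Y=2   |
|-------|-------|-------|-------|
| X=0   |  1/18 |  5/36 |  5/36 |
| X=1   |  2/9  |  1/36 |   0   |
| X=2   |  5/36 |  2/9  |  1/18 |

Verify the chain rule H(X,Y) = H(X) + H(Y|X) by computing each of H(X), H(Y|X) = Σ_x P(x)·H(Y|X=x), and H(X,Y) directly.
H(X) = 1.5546 bits, H(Y|X) = 1.2034 bits, H(X,Y) = 2.7580 bits

Marginal of X (row sums):
  P(X=0) = 1/18 + 5/36 + 5/36 = 1/3
  P(X=1) = 2/9 + 1/36 + 0 = 1/4
  P(X=2) = 5/36 + 2/9 + 1/18 = 5/12
H(X) = -[(1/3)·log₂(1/3) + (1/4)·log₂(1/4) + (5/12)·log₂(5/12)]
  = 0.52832 + 0.50000 + 0.52626 = 1.5546 bits

H(Y|X) = Σ_x P(x)·H(Y|X=x):
  X=0: P(X=0) = 1/3, P(Y|X=0) = (1/6, 5/12, 5/12) → H(Y|X=0) = 1.48336
  X=1: P(X=1) = 1/4, P(Y|X=1) = (8/9, 1/9, 0) → H(Y|X=1) = 0.50326
  X=2: P(X=2) = 5/12, P(Y|X=2) = (1/3, 8/15, 2/15) → H(Y|X=2) = 1.39958
H(Y|X) = (1/3)·1.48336 + (1/4)·0.50326 + (5/12)·1.39958 = 1.2034 bits

H(X,Y) = -Σ_{x,y} P(x,y) log₂ P(x,y). Per-cell terms -P(x,y)·log₂P(x,y):
  X=0: 0.23166, 0.39556, 0.39556
  X=1: 0.48221, 0.14361, 0.00000
  X=2: 0.39556, 0.48221, 0.23166
  (cells with P = 0 contribute 0)
Sum of the 9 terms: H(X,Y) = 2.7580 bits

Chain rule check:
  H(X) + H(Y|X) = 1.5546 + 1.2034 = 2.7580 bits
  H(X,Y) = 2.7580 bits
✓ Chain rule verified.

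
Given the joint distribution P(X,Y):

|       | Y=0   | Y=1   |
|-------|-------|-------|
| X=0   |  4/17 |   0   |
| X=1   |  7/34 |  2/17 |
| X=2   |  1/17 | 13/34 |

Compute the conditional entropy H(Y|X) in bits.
0.5559 bits

H(Y|X) = H(X,Y) - H(X)

H(X,Y) = -Σ_{x,y} P(x,y) log₂ P(x,y). Per-cell terms -P(x,y)·log₂P(x,y):
  X=0: 0.49117, 0.00000
  X=1: 0.46943, 0.36323
  X=2: 0.24044, 0.53033
  (cells with P = 0 contribute 0)
Sum of the 6 terms: H(X,Y) = 2.0946 bits

Marginal of X (row sums):
  P(X=0) = 4/17 + 0 = 4/17
  P(X=1) = 7/34 + 2/17 = 11/34
  P(X=2) = 1/17 + 13/34 = 15/34
H(X) = -[(4/17)·log₂(4/17) + (11/34)·log₂(11/34) + (15/34)·log₂(15/34)]
  = 0.49117 + 0.52672 + 0.52084 = 1.5387 bits

H(Y|X) = H(X,Y) - H(X) = 2.0946 - 1.5387 = 0.5559 bits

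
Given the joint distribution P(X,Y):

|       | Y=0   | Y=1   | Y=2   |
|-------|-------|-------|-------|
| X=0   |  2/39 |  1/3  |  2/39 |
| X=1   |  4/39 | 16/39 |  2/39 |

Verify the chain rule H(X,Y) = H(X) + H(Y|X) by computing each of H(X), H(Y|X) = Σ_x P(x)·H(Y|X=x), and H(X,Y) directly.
H(X) = 0.9881 bits, H(Y|X) = 1.0638 bits, H(X,Y) = 2.0519 bits

Marginal of X (row sums):
  P(X=0) = 2/39 + 1/3 + 2/39 = 17/39
  P(X=1) = 4/39 + 16/39 + 2/39 = 22/39
H(X) = -[(17/39)·log₂(17/39) + (22/39)·log₂(22/39)]
  = 0.52218 + 0.46593 = 0.9881 bits

H(Y|X) = Σ_x P(x)·H(Y|X=x):
  X=0: P(X=0) = 17/39, P(Y|X=0) = (2/17, 13/17, 2/17) → H(Y|X=0) = 1.02242
  X=1: P(X=1) = 22/39, P(Y|X=1) = (2/11, 8/11, 1/11) → H(Y|X=1) = 1.09580
H(Y|X) = (17/39)·1.02242 + (22/39)·1.09580 = 1.0638 bits

H(X,Y) = -Σ_{x,y} P(x,y) log₂ P(x,y). Per-cell terms -P(x,y)·log₂P(x,y):
  X=0: 0.21976, 0.52832, 0.21976
  X=1: 0.33696, 0.52734, 0.21976
Sum of the 6 terms: H(X,Y) = 2.0519 bits

Chain rule check:
  H(X) + H(Y|X) = 0.9881 + 1.0638 = 2.0519 bits
  H(X,Y) = 2.0519 bits
✓ Chain rule verified.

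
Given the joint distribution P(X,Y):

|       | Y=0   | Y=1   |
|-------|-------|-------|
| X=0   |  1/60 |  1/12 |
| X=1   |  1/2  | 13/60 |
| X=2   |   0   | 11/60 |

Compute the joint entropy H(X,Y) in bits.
1.8240 bits

H(X,Y) = -Σ_{x,y} P(x,y) log₂ P(x,y). Per-cell terms -P(x,y)·log₂P(x,y):
  X=0: 0.09845, 0.29875
  X=1: 0.50000, 0.47806
  X=2: 0.00000, 0.44870
  (cells with P = 0 contribute 0)
Sum of the 6 terms: H(X,Y) = 1.8240 bits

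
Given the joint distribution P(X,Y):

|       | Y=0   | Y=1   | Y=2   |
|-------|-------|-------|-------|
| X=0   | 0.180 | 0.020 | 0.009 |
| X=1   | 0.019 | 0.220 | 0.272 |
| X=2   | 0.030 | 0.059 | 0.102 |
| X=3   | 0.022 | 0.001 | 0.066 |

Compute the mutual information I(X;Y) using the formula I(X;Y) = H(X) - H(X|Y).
0.4361 bits

I(X;Y) = H(X) - H(X|Y)

Marginal of X (row sums):
  P(X=0) = 0.180 + 0.020 + 0.009 = 0.209
  P(X=1) = 0.019 + 0.220 + 0.272 = 0.511
  P(X=2) = 0.030 + 0.059 + 0.102 = 0.191
  P(X=3) = 0.022 + 0.001 + 0.066 = 0.089
H(X) = -[0.209·log₂(0.209) + 0.511·log₂(0.511) + 0.191·log₂(0.191) + 0.089·log₂(0.089)]
  = 0.47201 + 0.49496 + 0.45618 + 0.31061 = 1.73376 bits

Marginal of Y (column sums):
  P(Y=0) = 0.180 + 0.019 + 0.030 + 0.022 = 0.251
  P(Y=1) = 0.020 + 0.220 + 0.059 + 0.001 = 0.300
  P(Y=2) = 0.009 + 0.272 + 0.102 + 0.066 = 0.449
H(X|Y) = Σ_y P(y)·H(X|Y=y):
  Y=0: P(Y=0) = 0.251, P(X|Y=0) = (180/251, 19/251, 30/251, 22/251) → H(X|Y=0) = 1.30000
  Y=1: P(Y=1) = 0.300, P(X|Y=1) = (1/15, 11/15, 59/300, 1/300) → H(X|Y=1) = 1.07744
  Y=2: P(Y=2) = 0.449, P(X|Y=2) = (9/449, 272/449, 102/449, 66/449) → H(X|Y=2) = 1.44345
H(X|Y) = 0.251·1.30000 + 0.300·1.07744 + 0.449·1.44345 = 1.29764 bits

I(X;Y) = H(X) - H(X|Y) = 1.73376 - 1.29764 = 0.4361 bits

Cross-check via I(X;Y) = H(X) + H(Y) - H(X,Y): computing H(Y) from the column sums and H(X,Y) from the 12 cells in the same way gives H(Y) = 1.54033 bits and H(X,Y) = 2.83798 bits, so
I(X;Y) = 1.73376 + 1.54033 - 2.83798 = 0.4361 bits ✓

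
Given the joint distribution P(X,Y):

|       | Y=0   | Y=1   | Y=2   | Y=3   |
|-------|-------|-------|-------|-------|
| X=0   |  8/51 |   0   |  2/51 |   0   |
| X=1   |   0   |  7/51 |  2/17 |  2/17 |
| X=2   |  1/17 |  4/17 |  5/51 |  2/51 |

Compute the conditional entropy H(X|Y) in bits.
1.0356 bits

H(X|Y) = H(X,Y) - H(Y)

H(X,Y) = -Σ_{x,y} P(x,y) log₂ P(x,y). Per-cell terms -P(x,y)·log₂P(x,y):
  X=0: 0.419204, 0.000000, 0.183232, 0.000000
  X=1: 0.000000, 0.393245, 0.363231, 0.363231
  X=2: 0.240439, 0.491168, 0.328480, 0.183232
  (cells with P = 0 contribute 0)
Sum of the 12 terms: H(X,Y) = 2.96546 bits

Marginal of Y (column sums):
  P(Y=0) = 8/51 + 0 + 1/17 = 11/51
  P(Y=1) = 0 + 7/51 + 4/17 = 19/51
  P(Y=2) = 2/51 + 2/17 + 5/51 = 13/51
  P(Y=3) = 0 + 2/17 + 2/51 = 8/51
H(Y) = -[(11/51)·log₂(11/51) + (19/51)·log₂(19/51) + (13/51)·log₂(13/51) + (8/51)·log₂(8/51)]
  = 0.477312 + 0.530695 + 0.502663 + 0.419204 = 1.92987 bits

H(X|Y) = H(X,Y) - H(Y) = 2.96546 - 1.92987 = 1.0356 bits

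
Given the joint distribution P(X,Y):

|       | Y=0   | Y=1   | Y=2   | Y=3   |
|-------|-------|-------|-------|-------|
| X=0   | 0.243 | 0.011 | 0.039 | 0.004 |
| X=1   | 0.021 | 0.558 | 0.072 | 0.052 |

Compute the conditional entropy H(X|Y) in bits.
0.3087 bits

H(X|Y) = H(X,Y) - H(Y)

H(X,Y) = -Σ_{x,y} P(x,y) log₂ P(x,y). Per-cell terms -P(x,y)·log₂P(x,y):
  X=0: 0.4960, 0.0716, 0.1825, 0.0319
  X=1: 0.1170, 0.4696, 0.2733, 0.2218
Sum of the 8 terms: H(X,Y) = 1.8637 bits

Marginal of Y (column sums):
  P(Y=0) = 0.243 + 0.021 = 0.264
  P(Y=1) = 0.011 + 0.558 = 0.569
  P(Y=2) = 0.039 + 0.072 = 0.111
  P(Y=3) = 0.004 + 0.052 = 0.056
H(Y) = -[0.264·log₂(0.264) + 0.569·log₂(0.569) + 0.111·log₂(0.111) + 0.056·log₂(0.056)]
  = 0.5072 + 0.4629 + 0.3520 + 0.2329 = 1.5550 bits

H(X|Y) = H(X,Y) - H(Y) = 1.8637 - 1.5550 = 0.3087 bits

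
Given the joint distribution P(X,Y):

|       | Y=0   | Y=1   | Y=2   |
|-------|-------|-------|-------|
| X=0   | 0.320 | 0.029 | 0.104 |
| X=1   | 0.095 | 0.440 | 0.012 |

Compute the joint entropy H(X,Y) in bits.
1.9341 bits

H(X,Y) = -Σ_{x,y} P(x,y) log₂ P(x,y). Per-cell terms -P(x,y)·log₂P(x,y):
  X=0: 0.52603, 0.14813, 0.33960
  X=1: 0.32261, 0.52115, 0.07657
Sum of the 6 terms: H(X,Y) = 1.9341 bits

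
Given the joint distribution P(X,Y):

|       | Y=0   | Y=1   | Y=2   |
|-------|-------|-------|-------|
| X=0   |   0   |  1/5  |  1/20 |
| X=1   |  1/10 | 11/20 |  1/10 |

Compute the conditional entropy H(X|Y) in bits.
0.7652 bits

H(X|Y) = H(X,Y) - H(Y)

H(X,Y) = -Σ_{x,y} P(x,y) log₂ P(x,y). Per-cell terms -P(x,y)·log₂P(x,y):
  X=0: 0.00000, 0.46439, 0.21610
  X=1: 0.33219, 0.47437, 0.33219
  (cells with P = 0 contribute 0)
Sum of the 6 terms: H(X,Y) = 1.8192 bits

Marginal of Y (column sums):
  P(Y=0) = 0 + 1/10 = 1/10
  P(Y=1) = 1/5 + 11/20 = 3/4
  P(Y=2) = 1/20 + 1/10 = 3/20
H(Y) = -[(1/10)·log₂(1/10) + (3/4)·log₂(3/4) + (3/20)·log₂(3/20)]
  = 0.33219 + 0.31128 + 0.41054 = 1.0540 bits

H(X|Y) = H(X,Y) - H(Y) = 1.8192 - 1.0540 = 0.7652 bits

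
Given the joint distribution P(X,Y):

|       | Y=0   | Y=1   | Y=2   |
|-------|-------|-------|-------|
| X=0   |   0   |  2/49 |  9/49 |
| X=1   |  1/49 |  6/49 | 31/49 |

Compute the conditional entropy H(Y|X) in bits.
0.7726 bits

H(Y|X) = H(X,Y) - H(X)

H(X,Y) = -Σ_{x,y} P(x,y) log₂ P(x,y). Per-cell terms -P(x,y)·log₂P(x,y):
  X=0: 0.000000, 0.188356, 0.449042
  X=1: 0.114586, 0.370989, 0.417876
  (cells with P = 0 contribute 0)
Sum of the 6 terms: H(X,Y) = 1.54085 bits

Marginal of X (row sums):
  P(X=0) = 0 + 2/49 + 9/49 = 11/49
  P(X=1) = 1/49 + 6/49 + 31/49 = 38/49
H(X) = -[(11/49)·log₂(11/49) + (38/49)·log₂(38/49)]
  = 0.483838 + 0.284443 = 0.76828 bits

H(Y|X) = H(X,Y) - H(X) = 1.54085 - 0.76828 = 0.7726 bits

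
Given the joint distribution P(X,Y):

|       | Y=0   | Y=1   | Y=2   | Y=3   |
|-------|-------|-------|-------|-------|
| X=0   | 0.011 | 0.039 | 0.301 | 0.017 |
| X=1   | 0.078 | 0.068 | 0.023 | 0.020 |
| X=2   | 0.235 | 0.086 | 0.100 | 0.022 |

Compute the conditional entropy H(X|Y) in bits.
1.1624 bits

H(X|Y) = H(X,Y) - H(Y)

H(X,Y) = -Σ_{x,y} P(x,y) log₂ P(x,y). Per-cell terms -P(x,y)·log₂P(x,y):
  X=0: 0.07157, 0.18253, 0.52138, 0.09993
  X=1: 0.28707, 0.26373, 0.12517, 0.11288
  X=2: 0.49098, 0.30440, 0.33219, 0.12114
Sum of the 12 terms: H(X,Y) = 2.9130 bits

Marginal of Y (column sums):
  P(Y=0) = 0.011 + 0.078 + 0.235 = 0.324
  P(Y=1) = 0.039 + 0.068 + 0.086 = 0.193
  P(Y=2) = 0.301 + 0.023 + 0.100 = 0.424
  P(Y=3) = 0.017 + 0.020 + 0.022 = 0.059
H(Y) = -[0.324·log₂(0.324) + 0.193·log₂(0.193) + 0.424·log₂(0.424) + 0.059·log₂(0.059)]
  = 0.52680 + 0.45805 + 0.52485 + 0.24091 = 1.7506 bits

H(X|Y) = H(X,Y) - H(Y) = 2.9130 - 1.7506 = 1.1624 bits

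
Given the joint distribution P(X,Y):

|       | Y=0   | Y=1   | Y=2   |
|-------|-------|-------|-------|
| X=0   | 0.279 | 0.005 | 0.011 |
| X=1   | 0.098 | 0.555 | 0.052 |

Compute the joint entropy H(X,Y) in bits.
1.6453 bits

H(X,Y) = -Σ_{x,y} P(x,y) log₂ P(x,y). Per-cell terms -P(x,y)·log₂P(x,y):
  X=0: 0.51382, 0.03822, 0.07157
  X=1: 0.32841, 0.47144, 0.22180
Sum of the 6 terms: H(X,Y) = 1.6453 bits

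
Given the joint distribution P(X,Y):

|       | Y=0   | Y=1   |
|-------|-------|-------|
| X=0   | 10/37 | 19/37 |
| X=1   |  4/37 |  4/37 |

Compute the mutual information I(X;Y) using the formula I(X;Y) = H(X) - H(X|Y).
0.0123 bits

I(X;Y) = H(X) - H(X|Y)

Marginal of X (row sums):
  P(X=0) = 10/37 + 19/37 = 29/37
  P(X=1) = 4/37 + 4/37 = 8/37
H(X) = -[(29/37)·log₂(29/37) + (8/37)·log₂(8/37)]
  = 0.27548 + 0.47772 = 0.7532 bits

Marginal of Y (column sums):
  P(Y=0) = 10/37 + 4/37 = 14/37
  P(Y=1) = 19/37 + 4/37 = 23/37
H(X|Y) = Σ_y P(y)·H(X|Y=y):
  Y=0: P(Y=0) = 14/37, P(X|Y=0) = (5/7, 2/7) → H(X|Y=0) = 0.86312
  Y=1: P(Y=1) = 23/37, P(X|Y=1) = (19/23, 4/23) → H(X|Y=1) = 0.66658
H(X|Y) = (14/37)·0.86312 + (23/37)·0.66658 = 0.7409 bits

I(X;Y) = H(X) - H(X|Y) = 0.7532 - 0.7409 = 0.0123 bits

Cross-check via I(X;Y) = H(X) + H(Y) - H(X,Y): computing H(Y) from the column sums and H(X,Y) from the 4 cells in the same way gives H(Y) = 0.9569 bits and H(X,Y) = 1.6978 bits, so
I(X;Y) = 0.7532 + 0.9569 - 1.6978 = 0.0123 bits ✓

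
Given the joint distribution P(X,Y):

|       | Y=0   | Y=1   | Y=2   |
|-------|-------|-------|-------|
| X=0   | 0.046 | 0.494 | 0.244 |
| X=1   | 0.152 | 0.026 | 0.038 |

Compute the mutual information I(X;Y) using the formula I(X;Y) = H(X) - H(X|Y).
0.2882 bits

I(X;Y) = H(X) - H(X|Y)

Marginal of X (row sums):
  P(X=0) = 0.046 + 0.494 + 0.244 = 0.784
  P(X=1) = 0.152 + 0.026 + 0.038 = 0.216
H(X) = -[0.784·log₂(0.784) + 0.216·log₂(0.216)]
  = 0.2752 + 0.4776 = 0.7528 bits

Marginal of Y (column sums):
  P(Y=0) = 0.046 + 0.152 = 0.198
  P(Y=1) = 0.494 + 0.026 = 0.520
  P(Y=2) = 0.244 + 0.038 = 0.282
H(X|Y) = Σ_y P(y)·H(X|Y=y):
  Y=0: P(Y=0) = 0.198, P(X|Y=0) = (23/99, 76/99) → H(X|Y=0) = 0.7820
  Y=1: P(Y=1) = 0.520, P(X|Y=1) = (19/20, 1/20) → H(X|Y=1) = 0.2864
  Y=2: P(Y=2) = 0.282, P(X|Y=2) = (122/141, 19/141) → H(X|Y=2) = 0.5703
H(X|Y) = 0.198·0.7820 + 0.520·0.2864 + 0.282·0.5703 = 0.4646 bits

I(X;Y) = H(X) - H(X|Y) = 0.7528 - 0.4646 = 0.2882 bits

Cross-check via I(X;Y) = H(X) + H(Y) - H(X,Y): computing H(Y) from the column sums and H(X,Y) from the 6 cells in the same way gives H(Y) = 1.4682 bits and H(X,Y) = 1.9328 bits, so
I(X;Y) = 0.7528 + 1.4682 - 1.9328 = 0.2882 bits ✓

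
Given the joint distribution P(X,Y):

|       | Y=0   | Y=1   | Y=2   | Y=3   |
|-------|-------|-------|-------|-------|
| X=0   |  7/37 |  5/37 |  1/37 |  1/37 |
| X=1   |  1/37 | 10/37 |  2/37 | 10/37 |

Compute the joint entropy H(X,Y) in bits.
2.5149 bits

H(X,Y) = -Σ_{x,y} P(x,y) log₂ P(x,y). Per-cell terms -P(x,y)·log₂P(x,y):
  X=0: 0.45445, 0.39021, 0.14080, 0.14080
  X=1: 0.14080, 0.51014, 0.22754, 0.51014
Sum of the 8 terms: H(X,Y) = 2.5149 bits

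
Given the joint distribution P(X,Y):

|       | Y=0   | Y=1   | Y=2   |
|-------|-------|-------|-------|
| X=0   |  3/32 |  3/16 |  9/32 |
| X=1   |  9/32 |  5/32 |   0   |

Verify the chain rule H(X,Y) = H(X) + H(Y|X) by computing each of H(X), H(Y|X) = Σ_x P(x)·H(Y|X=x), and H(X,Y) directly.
H(X) = 0.9887 bits, H(Y|X) = 1.2321 bits, H(X,Y) = 2.2208 bits

Marginal of X (row sums):
  P(X=0) = 3/32 + 3/16 + 9/32 = 9/16
  P(X=1) = 9/32 + 5/32 + 0 = 7/16
H(X) = -[(9/16)·log₂(9/16) + (7/16)·log₂(7/16)]
  = 0.4669 + 0.5218 = 0.9887 bits

H(Y|X) = Σ_x P(x)·H(Y|X=x):
  X=0: P(X=0) = 9/16, P(Y|X=0) = (1/6, 1/3, 1/2) → H(Y|X=0) = 1.4591
  X=1: P(X=1) = 7/16, P(Y|X=1) = (9/14, 5/14, 0) → H(Y|X=1) = 0.9403
H(Y|X) = (9/16)·1.4591 + (7/16)·0.9403 = 1.2321 bits

H(X,Y) = -Σ_{x,y} P(x,y) log₂ P(x,y). Per-cell terms -P(x,y)·log₂P(x,y):
  X=0: 0.3202, 0.4528, 0.5147
  X=1: 0.5147, 0.4184, 0.0000
  (cells with P = 0 contribute 0)
Sum of the 6 terms: H(X,Y) = 2.2208 bits

Chain rule check:
  H(X) + H(Y|X) = 0.9887 + 1.2321 = 2.2208 bits
  H(X,Y) = 2.2208 bits
✓ Chain rule verified.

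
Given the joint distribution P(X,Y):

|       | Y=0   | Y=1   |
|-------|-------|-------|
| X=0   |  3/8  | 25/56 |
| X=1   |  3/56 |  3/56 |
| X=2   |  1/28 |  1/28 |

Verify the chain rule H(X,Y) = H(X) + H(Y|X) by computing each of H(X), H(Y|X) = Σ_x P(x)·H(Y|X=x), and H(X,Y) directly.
H(X) = 0.8503 bits, H(Y|X) = 0.9955 bits, H(X,Y) = 1.8458 bits

Marginal of X (row sums):
  P(X=0) = 3/8 + 25/56 = 23/28
  P(X=1) = 3/56 + 3/56 = 3/28
  P(X=2) = 1/28 + 1/28 = 1/14
H(X) = -[(23/28)·log₂(23/28) + (3/28)·log₂(3/28) + (1/14)·log₂(1/14)]
  = 0.23312 + 0.34526 + 0.27195 = 0.8503 bits

H(Y|X) = Σ_x P(x)·H(Y|X=x):
  X=0: P(X=0) = 23/28, P(Y|X=0) = (21/46, 25/46) → H(Y|X=0) = 0.99454
  X=1: P(X=1) = 3/28, P(Y|X=1) = (1/2, 1/2) → H(Y|X=1) = 1.00000
  X=2: P(X=2) = 1/14, P(Y|X=2) = (1/2, 1/2) → H(Y|X=2) = 1.00000
H(Y|X) = (23/28)·0.99454 + (3/28)·1.00000 + (1/14)·1.00000 = 0.9955 bits

H(X,Y) = -Σ_{x,y} P(x,y) log₂ P(x,y). Per-cell terms -P(x,y)·log₂P(x,y):
  X=0: 0.53064, 0.51942
  X=1: 0.22620, 0.22620
  X=2: 0.17169, 0.17169
Sum of the 6 terms: H(X,Y) = 1.8458 bits

Chain rule check:
  H(X) + H(Y|X) = 0.8503 + 0.9955 = 1.8458 bits
  H(X,Y) = 1.8458 bits
✓ Chain rule verified.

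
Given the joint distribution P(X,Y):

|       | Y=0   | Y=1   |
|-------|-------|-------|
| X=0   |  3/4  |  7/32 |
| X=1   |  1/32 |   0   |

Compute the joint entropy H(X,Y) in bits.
0.9472 bits

H(X,Y) = -Σ_{x,y} P(x,y) log₂ P(x,y). Per-cell terms -P(x,y)·log₂P(x,y):
  X=0: 0.31128, 0.47964
  X=1: 0.15625, 0.00000
  (cells with P = 0 contribute 0)
Sum of the 4 terms: H(X,Y) = 0.9472 bits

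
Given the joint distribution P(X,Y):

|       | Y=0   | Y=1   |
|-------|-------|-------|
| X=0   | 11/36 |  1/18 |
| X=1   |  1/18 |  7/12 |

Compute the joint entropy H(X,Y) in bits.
1.4396 bits

H(X,Y) = -Σ_{x,y} P(x,y) log₂ P(x,y). Per-cell terms -P(x,y)·log₂P(x,y):
  X=0: 0.52265, 0.23166
  X=1: 0.23166, 0.45360
Sum of the 4 terms: H(X,Y) = 1.4396 bits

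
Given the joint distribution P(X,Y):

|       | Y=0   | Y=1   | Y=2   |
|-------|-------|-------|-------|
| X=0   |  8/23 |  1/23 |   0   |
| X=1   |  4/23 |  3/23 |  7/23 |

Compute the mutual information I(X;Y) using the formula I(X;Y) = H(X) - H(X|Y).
0.3454 bits

I(X;Y) = H(X) - H(X|Y)

Marginal of X (row sums):
  P(X=0) = 8/23 + 1/23 + 0 = 9/23
  P(X=1) = 4/23 + 3/23 + 7/23 = 14/23
H(X) = -[(9/23)·log₂(9/23) + (14/23)·log₂(14/23)]
  = 0.52968 + 0.43595 = 0.9656 bits

Marginal of Y (column sums):
  P(Y=0) = 8/23 + 4/23 = 12/23
  P(Y=1) = 1/23 + 3/23 = 4/23
  P(Y=2) = 0 + 7/23 = 7/23
H(X|Y) = Σ_y P(y)·H(X|Y=y):
  Y=0: P(Y=0) = 12/23, P(X|Y=0) = (2/3, 1/3) → H(X|Y=0) = 0.91830
  Y=1: P(Y=1) = 4/23, P(X|Y=1) = (1/4, 3/4) → H(X|Y=1) = 0.81128
  Y=2: P(Y=2) = 7/23, P(X|Y=2) = (0, 1) → H(X|Y=2) = 0.00000
H(X|Y) = (12/23)·0.91830 + (4/23)·0.81128 + (7/23)·0.00000 = 0.6202 bits

I(X;Y) = H(X) - H(X|Y) = 0.9656 - 0.6202 = 0.3454 bits

Cross-check via I(X;Y) = H(X) + H(Y) - H(X,Y): computing H(Y) from the column sums and H(X,Y) from the 6 cells in the same way gives H(Y) = 1.4509 bits and H(X,Y) = 2.0711 bits, so
I(X;Y) = 0.9656 + 1.4509 - 2.0711 = 0.3454 bits ✓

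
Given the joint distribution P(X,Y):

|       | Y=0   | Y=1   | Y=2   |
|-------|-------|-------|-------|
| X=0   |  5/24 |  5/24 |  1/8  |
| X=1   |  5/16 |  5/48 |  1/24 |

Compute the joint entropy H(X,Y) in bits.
2.3733 bits

H(X,Y) = -Σ_{x,y} P(x,y) log₂ P(x,y). Per-cell terms -P(x,y)·log₂P(x,y):
  X=0: 0.4715, 0.4715, 0.3750
  X=1: 0.5244, 0.3399, 0.1910
Sum of the 6 terms: H(X,Y) = 2.3733 bits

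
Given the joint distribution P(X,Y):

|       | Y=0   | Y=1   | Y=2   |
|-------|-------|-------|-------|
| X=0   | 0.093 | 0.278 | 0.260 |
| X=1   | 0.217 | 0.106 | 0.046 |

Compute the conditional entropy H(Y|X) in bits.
1.4134 bits

H(Y|X) = H(X,Y) - H(X)

H(X,Y) = -Σ_{x,y} P(x,y) log₂ P(x,y). Per-cell terms -P(x,y)·log₂P(x,y):
  X=0: 0.31868, 0.51342, 0.50529
  X=1: 0.47832, 0.34321, 0.20434
Sum of the 6 terms: H(X,Y) = 2.3633 bits

Marginal of X (row sums):
  P(X=0) = 0.093 + 0.278 + 0.260 = 0.631
  P(X=1) = 0.217 + 0.106 + 0.046 = 0.369
H(X) = -[0.631·log₂(0.631) + 0.369·log₂(0.369)]
  = 0.41917 + 0.53074 = 0.9499 bits

H(Y|X) = H(X,Y) - H(X) = 2.3633 - 0.9499 = 1.4134 bits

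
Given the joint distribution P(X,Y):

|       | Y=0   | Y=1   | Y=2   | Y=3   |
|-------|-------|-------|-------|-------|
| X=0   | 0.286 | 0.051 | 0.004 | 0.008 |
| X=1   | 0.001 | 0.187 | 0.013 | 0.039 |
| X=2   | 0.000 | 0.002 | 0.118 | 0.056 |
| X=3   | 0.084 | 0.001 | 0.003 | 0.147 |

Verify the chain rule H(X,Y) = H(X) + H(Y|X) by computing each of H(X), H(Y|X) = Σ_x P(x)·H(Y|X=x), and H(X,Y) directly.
H(X) = 1.9563 bits, H(Y|X) = 0.9496 bits, H(X,Y) = 2.9058 bits

Marginal of X (row sums):
  P(X=0) = 0.286 + 0.051 + 0.004 + 0.008 = 0.349
  P(X=1) = 0.001 + 0.187 + 0.013 + 0.039 = 0.240
  P(X=2) = 0.000 + 0.002 + 0.118 + 0.056 = 0.176
  P(X=3) = 0.084 + 0.001 + 0.003 + 0.147 = 0.235
H(X) = -[0.349·log₂(0.349) + 0.240·log₂(0.240) + 0.176·log₂(0.176) + 0.235·log₂(0.235)]
  = 0.53003 + 0.49413 + 0.44112 + 0.49098 = 1.9563 bits

H(Y|X) = Σ_x P(x)·H(Y|X=x):
  X=0: P(X=0) = 0.349, P(Y|X=0) = (286/349, 51/349, 4/349, 8/349) → H(Y|X=0) = 0.83958
  X=1: P(X=1) = 0.240, P(Y|X=1) = (1/240, 187/240, 13/240, 13/80) → H(Y|X=1) = 0.96728
  X=2: P(X=2) = 0.176, P(Y|X=2) = (0, 1/88, 59/88, 7/22) → H(Y|X=2) = 0.98577
  X=3: P(X=3) = 0.235, P(Y|X=3) = (84/235, 1/235, 3/235, 147/235) → H(Y|X=3) = 1.06775
H(Y|X) = 0.349·0.83958 + 0.240·0.96728 + 0.176·0.98577 + 0.235·1.06775 = 0.9496 bits

H(X,Y) = -Σ_{x,y} P(x,y) log₂ P(x,y). Per-cell terms -P(x,y)·log₂P(x,y):
  X=0: 0.51649, 0.21896, 0.03186, 0.05573
  X=1: 0.00997, 0.45233, 0.08145, 0.18253
  X=2: 0.00000, 0.01793, 0.36381, 0.23287
  X=3: 0.30017, 0.00997, 0.02514, 0.40662
  (cells with P = 0 contribute 0)
Sum of the 16 terms: H(X,Y) = 2.9058 bits

Chain rule check:
  H(X) + H(Y|X) = 1.9563 + 0.9496 = 2.9059 bits
  H(X,Y) = 2.9058 bits
✓ Chain rule verified (Δ = 0.0001 is 4-dp rounding noise: each of the three values was rounded independently).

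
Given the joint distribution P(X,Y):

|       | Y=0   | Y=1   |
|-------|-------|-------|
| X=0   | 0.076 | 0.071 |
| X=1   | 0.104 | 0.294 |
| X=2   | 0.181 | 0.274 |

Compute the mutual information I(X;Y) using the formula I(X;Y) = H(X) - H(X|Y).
0.0256 bits

I(X;Y) = H(X) - H(X|Y)

Marginal of X (row sums):
  P(X=0) = 0.076 + 0.071 = 0.147
  P(X=1) = 0.104 + 0.294 = 0.398
  P(X=2) = 0.181 + 0.274 = 0.455
H(X) = -[0.147·log₂(0.147) + 0.398·log₂(0.398) + 0.455·log₂(0.455)]
  = 0.40662 + 0.52901 + 0.51691 = 1.4525 bits

Marginal of Y (column sums):
  P(Y=0) = 0.076 + 0.104 + 0.181 = 0.361
  P(Y=1) = 0.071 + 0.294 + 0.274 = 0.639
H(X|Y) = Σ_y P(y)·H(X|Y=y):
  Y=0: P(Y=0) = 0.361, P(X|Y=0) = (4/19, 104/361, 181/361) → H(X|Y=0) = 1.48987
  Y=1: P(Y=1) = 0.639, P(X|Y=1) = (1/9, 98/213, 274/639) → H(X|Y=1) = 1.39135
H(X|Y) = 0.361·1.48987 + 0.639·1.39135 = 1.4269 bits

I(X;Y) = H(X) - H(X|Y) = 1.4525 - 1.4269 = 0.0256 bits

Cross-check via I(X;Y) = H(X) + H(Y) - H(X,Y): computing H(Y) from the column sums and H(X,Y) from the 6 cells in the same way gives H(Y) = 0.9435 bits and H(X,Y) = 2.3704 bits, so
I(X;Y) = 1.4525 + 0.9435 - 2.3704 = 0.0256 bits ✓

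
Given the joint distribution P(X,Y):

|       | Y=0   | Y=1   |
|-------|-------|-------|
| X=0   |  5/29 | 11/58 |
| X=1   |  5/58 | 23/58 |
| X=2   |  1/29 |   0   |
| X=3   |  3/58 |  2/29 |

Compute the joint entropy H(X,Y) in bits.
2.3807 bits

H(X,Y) = -Σ_{x,y} P(x,y) log₂ P(x,y). Per-cell terms -P(x,y)·log₂P(x,y):
  X=0: 0.437251, 0.454897
  X=1: 0.304832, 0.529166
  X=2: 0.167517, 0.000000
  X=3: 0.221018, 0.266068
  (cells with P = 0 contribute 0)
Sum of the 8 terms: H(X,Y) = 2.3807 bits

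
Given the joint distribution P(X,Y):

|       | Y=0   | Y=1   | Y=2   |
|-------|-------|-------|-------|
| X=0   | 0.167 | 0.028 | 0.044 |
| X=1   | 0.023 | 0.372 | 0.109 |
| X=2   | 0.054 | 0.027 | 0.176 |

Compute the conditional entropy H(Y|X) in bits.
1.0921 bits

H(Y|X) = H(X,Y) - H(X)

H(X,Y) = -Σ_{x,y} P(x,y) log₂ P(x,y). Per-cell terms -P(x,y)·log₂P(x,y):
  X=0: 0.431207, 0.144436, 0.198280
  X=1: 0.125171, 0.530705, 0.348538
  X=2: 0.227388, 0.140694, 0.441118
Sum of the 9 terms: H(X,Y) = 2.58754 bits

Marginal of X (row sums):
  P(X=0) = 0.167 + 0.028 + 0.044 = 0.239
  P(X=1) = 0.023 + 0.372 + 0.109 = 0.504
  P(X=2) = 0.054 + 0.027 + 0.176 = 0.257
H(X) = -[0.239·log₂(0.239) + 0.504·log₂(0.504) + 0.257·log₂(0.257)]
  = 0.493515 + 0.498206 + 0.503761 = 1.49548 bits

H(Y|X) = H(X,Y) - H(X) = 2.58754 - 1.49548 = 1.0921 bits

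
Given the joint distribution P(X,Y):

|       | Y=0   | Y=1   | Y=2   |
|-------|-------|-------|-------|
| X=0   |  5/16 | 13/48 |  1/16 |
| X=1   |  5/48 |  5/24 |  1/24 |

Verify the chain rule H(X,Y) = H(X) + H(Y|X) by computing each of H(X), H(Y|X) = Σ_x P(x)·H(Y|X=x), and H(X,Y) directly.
H(X) = 0.9377 bits, H(Y|X) = 1.3495 bits, H(X,Y) = 2.2872 bits

Marginal of X (row sums):
  P(X=0) = 5/16 + 13/48 + 1/16 = 31/48
  P(X=1) = 5/48 + 5/24 + 1/24 = 17/48
H(X) = -[(31/48)·log₂(31/48) + (17/48)·log₂(17/48)]
  = 0.40737 + 0.53036 = 0.9377 bits

H(Y|X) = Σ_x P(x)·H(Y|X=x):
  X=0: P(X=0) = 31/48, P(Y|X=0) = (15/31, 13/31, 3/31) → H(Y|X=0) = 1.35858
  X=1: P(X=1) = 17/48, P(Y|X=1) = (5/17, 10/17, 2/17) → H(Y|X=1) = 1.33282
H(Y|X) = (31/48)·1.35858 + (17/48)·1.33282 = 1.3495 bits

H(X,Y) = -Σ_{x,y} P(x,y) log₂ P(x,y). Per-cell terms -P(x,y)·log₂P(x,y):
  X=0: 0.52440, 0.51039, 0.25000
  X=1: 0.33990, 0.47147, 0.19104
Sum of the 6 terms: H(X,Y) = 2.2872 bits

Chain rule check:
  H(X) + H(Y|X) = 0.9377 + 1.3495 = 2.2872 bits
  H(X,Y) = 2.2872 bits
✓ Chain rule verified.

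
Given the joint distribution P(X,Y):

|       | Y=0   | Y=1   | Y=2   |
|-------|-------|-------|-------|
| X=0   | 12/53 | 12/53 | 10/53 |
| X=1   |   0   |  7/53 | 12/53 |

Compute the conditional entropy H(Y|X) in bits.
1.3539 bits

H(Y|X) = H(X,Y) - H(X)

H(X,Y) = -Σ_{x,y} P(x,y) log₂ P(x,y). Per-cell terms -P(x,y)·log₂P(x,y):
  X=0: 0.48520, 0.48520, 0.45396
  X=1: 0.00000, 0.38574, 0.48520
  (cells with P = 0 contribute 0)
Sum of the 6 terms: H(X,Y) = 2.2953 bits

Marginal of X (row sums):
  P(X=0) = 12/53 + 12/53 + 10/53 = 34/53
  P(X=1) = 0 + 7/53 + 12/53 = 19/53
H(X) = -[(34/53)·log₂(34/53) + (19/53)·log₂(19/53)]
  = 0.41086 + 0.53056 = 0.9414 bits

H(Y|X) = H(X,Y) - H(X) = 2.2953 - 0.9414 = 1.3539 bits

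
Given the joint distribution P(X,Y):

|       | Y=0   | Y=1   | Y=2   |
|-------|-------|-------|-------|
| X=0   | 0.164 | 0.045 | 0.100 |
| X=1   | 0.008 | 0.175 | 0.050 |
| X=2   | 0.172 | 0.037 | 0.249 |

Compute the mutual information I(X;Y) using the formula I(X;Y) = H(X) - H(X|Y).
0.3061 bits

I(X;Y) = H(X) - H(X|Y)

Marginal of X (row sums):
  P(X=0) = 0.164 + 0.045 + 0.100 = 0.309
  P(X=1) = 0.008 + 0.175 + 0.050 = 0.233
  P(X=2) = 0.172 + 0.037 + 0.249 = 0.458
H(X) = -[0.309·log₂(0.309) + 0.233·log₂(0.233) + 0.458·log₂(0.458)]
  = 0.52355 + 0.48967 + 0.51597 = 1.52919 bits

Marginal of Y (column sums):
  P(Y=0) = 0.164 + 0.008 + 0.172 = 0.344
  P(Y=1) = 0.045 + 0.175 + 0.037 = 0.257
  P(Y=2) = 0.100 + 0.050 + 0.249 = 0.399
H(X|Y) = Σ_y P(y)·H(X|Y=y):
  Y=0: P(Y=0) = 0.344, P(X|Y=0) = (41/86, 1/43, 1/2) → H(X|Y=0) = 1.13569
  Y=1: P(Y=1) = 0.257, P(X|Y=1) = (45/257, 175/257, 37/257) → H(X|Y=1) = 1.22024
  Y=2: P(Y=2) = 0.399, P(X|Y=2) = (100/399, 50/399, 83/133) → H(X|Y=2) = 1.30035
H(X|Y) = 0.344·1.13569 + 0.257·1.22024 + 0.399·1.30035 = 1.22312 bits

I(X;Y) = H(X) - H(X|Y) = 1.52919 - 1.22312 = 0.3061 bits

Cross-check via I(X;Y) = H(X) + H(Y) - H(X,Y): computing H(Y) from the column sums and H(X,Y) from the 9 cells in the same way gives H(Y) = 1.56225 bits and H(X,Y) = 2.78536 bits, so
I(X;Y) = 1.52919 + 1.56225 - 2.78536 = 0.3061 bits ✓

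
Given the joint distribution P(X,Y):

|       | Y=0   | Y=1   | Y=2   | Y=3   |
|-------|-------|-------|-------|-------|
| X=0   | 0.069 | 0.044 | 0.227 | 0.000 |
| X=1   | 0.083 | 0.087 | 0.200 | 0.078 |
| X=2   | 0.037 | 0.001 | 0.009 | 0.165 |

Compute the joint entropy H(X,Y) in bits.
2.9820 bits

H(X,Y) = -Σ_{x,y} P(x,y) log₂ P(x,y). Per-cell terms -P(x,y)·log₂P(x,y):
  X=0: 0.26615, 0.19828, 0.48561, 0.00000
  X=1: 0.29803, 0.30649, 0.46439, 0.28707
  X=2: 0.17598, 0.00997, 0.06116, 0.42891
  (cells with P = 0 contribute 0)
Sum of the 12 terms: H(X,Y) = 2.9820 bits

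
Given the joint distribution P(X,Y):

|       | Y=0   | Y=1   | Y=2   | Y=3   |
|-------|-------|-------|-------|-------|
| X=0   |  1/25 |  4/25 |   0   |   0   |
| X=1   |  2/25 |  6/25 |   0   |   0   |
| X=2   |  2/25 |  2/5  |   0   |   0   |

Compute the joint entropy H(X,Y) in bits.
2.2147 bits

H(X,Y) = -Σ_{x,y} P(x,y) log₂ P(x,y). Per-cell terms -P(x,y)·log₂P(x,y):
  X=0: 0.1858, 0.4230, 0.0000, 0.0000
  X=1: 0.2915, 0.4941, 0.0000, 0.0000
  X=2: 0.2915, 0.5288, 0.0000, 0.0000
  (cells with P = 0 contribute 0)
Sum of the 12 terms: H(X,Y) = 2.2147 bits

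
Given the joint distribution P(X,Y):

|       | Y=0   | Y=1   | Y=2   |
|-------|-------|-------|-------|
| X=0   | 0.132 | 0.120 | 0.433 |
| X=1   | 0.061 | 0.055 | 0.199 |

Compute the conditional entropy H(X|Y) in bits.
0.8989 bits

H(X|Y) = H(X,Y) - H(Y)

H(X,Y) = -Σ_{x,y} P(x,y) log₂ P(x,y). Per-cell terms -P(x,y)·log₂P(x,y):
  X=0: 0.385624, 0.367067, 0.522874
  X=1: 0.246138, 0.230143, 0.463503
Sum of the 6 terms: H(X,Y) = 2.21535 bits

Marginal of Y (column sums):
  P(Y=0) = 0.132 + 0.061 = 0.193
  P(Y=1) = 0.120 + 0.055 = 0.175
  P(Y=2) = 0.433 + 0.199 = 0.632
H(Y) = -[0.193·log₂(0.193) + 0.175·log₂(0.175) + 0.632·log₂(0.632)]
  = 0.458052 + 0.440050 + 0.418386 = 1.31649 bits

H(X|Y) = H(X,Y) - H(Y) = 2.21535 - 1.31649 = 0.8989 bits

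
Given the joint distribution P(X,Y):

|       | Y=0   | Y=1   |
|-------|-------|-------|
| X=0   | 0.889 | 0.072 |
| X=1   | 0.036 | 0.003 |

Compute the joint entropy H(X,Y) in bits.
0.6220 bits

H(X,Y) = -Σ_{x,y} P(x,y) log₂ P(x,y). Per-cell terms -P(x,y)·log₂P(x,y):
  X=0: 0.1509, 0.2733
  X=1: 0.1727, 0.0251
Sum of the 4 terms: H(X,Y) = 0.6220 bits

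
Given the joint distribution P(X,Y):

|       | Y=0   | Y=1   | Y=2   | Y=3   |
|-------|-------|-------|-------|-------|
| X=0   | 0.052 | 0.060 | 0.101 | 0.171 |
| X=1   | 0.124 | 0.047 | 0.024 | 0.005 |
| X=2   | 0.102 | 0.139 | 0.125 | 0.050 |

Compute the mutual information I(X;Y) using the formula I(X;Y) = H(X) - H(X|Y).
0.2111 bits

I(X;Y) = H(X) - H(X|Y)

Marginal of X (row sums):
  P(X=0) = 0.052 + 0.060 + 0.101 + 0.171 = 0.384
  P(X=1) = 0.124 + 0.047 + 0.024 + 0.005 = 0.200
  P(X=2) = 0.102 + 0.139 + 0.125 + 0.050 = 0.416
H(X) = -[0.384·log₂(0.384) + 0.200·log₂(0.200) + 0.416·log₂(0.416)]
  = 0.530236 + 0.464386 + 0.526383 = 1.521005 bits

Marginal of Y (column sums):
  P(Y=0) = 0.052 + 0.124 + 0.102 = 0.278
  P(Y=1) = 0.060 + 0.047 + 0.139 = 0.246
  P(Y=2) = 0.101 + 0.024 + 0.125 = 0.250
  P(Y=3) = 0.171 + 0.005 + 0.050 = 0.226
H(X|Y) = Σ_y P(y)·H(X|Y=y):
  Y=0: P(Y=0) = 0.278, P(X|Y=0) = (26/139, 62/139, 51/139) → H(X|Y=0) = 1.502644
  Y=1: P(Y=1) = 0.246, P(X|Y=1) = (10/41, 47/246, 139/246) → H(X|Y=1) = 1.418076
  Y=2: P(Y=2) = 0.250, P(X|Y=2) = (101/250, 12/125, 1/2) → H(X|Y=2) = 1.352818
  Y=3: P(Y=3) = 0.226, P(X|Y=3) = (171/226, 5/226, 25/113) → H(X|Y=3) = 0.907545
H(X|Y) = 0.278·1.502644 + 0.246·1.418076 + 0.250·1.352818 + 0.226·0.907545 = 1.309891 bits

I(X;Y) = H(X) - H(X|Y) = 1.521005 - 1.309891 = 0.2111 bits

Cross-check via I(X;Y) = H(X) + H(Y) - H(X,Y): computing H(Y) from the column sums and H(X,Y) from the 12 cells in the same way gives H(Y) = 1.996054 bits and H(X,Y) = 3.305945 bits, so
I(X;Y) = 1.521005 + 1.996054 - 3.305945 = 0.2111 bits ✓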